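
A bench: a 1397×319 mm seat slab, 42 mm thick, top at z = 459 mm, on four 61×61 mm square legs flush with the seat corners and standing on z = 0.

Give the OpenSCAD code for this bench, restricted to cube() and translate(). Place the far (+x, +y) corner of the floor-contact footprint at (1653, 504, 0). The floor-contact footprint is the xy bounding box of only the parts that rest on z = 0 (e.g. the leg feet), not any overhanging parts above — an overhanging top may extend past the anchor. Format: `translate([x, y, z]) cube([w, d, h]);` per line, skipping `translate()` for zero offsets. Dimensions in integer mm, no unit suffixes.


translate([256, 185, 417]) cube([1397, 319, 42]);
translate([256, 185, 0]) cube([61, 61, 417]);
translate([256, 443, 0]) cube([61, 61, 417]);
translate([1592, 185, 0]) cube([61, 61, 417]);
translate([1592, 443, 0]) cube([61, 61, 417]);


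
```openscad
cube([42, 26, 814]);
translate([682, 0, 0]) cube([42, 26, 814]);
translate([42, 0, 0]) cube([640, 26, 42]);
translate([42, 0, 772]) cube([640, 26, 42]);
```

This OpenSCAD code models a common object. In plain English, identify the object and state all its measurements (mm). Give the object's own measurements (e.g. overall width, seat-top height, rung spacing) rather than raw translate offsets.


A rectangular picture frame lying in the x–z plane (depth along y). The opening is 640 mm wide (x) by 730 mm tall (z), surrounded by a border 42 mm wide on all four sides. The frame is 26 mm deep and is made of two full-height vertical stiles with two horizontal rails fitted between them.


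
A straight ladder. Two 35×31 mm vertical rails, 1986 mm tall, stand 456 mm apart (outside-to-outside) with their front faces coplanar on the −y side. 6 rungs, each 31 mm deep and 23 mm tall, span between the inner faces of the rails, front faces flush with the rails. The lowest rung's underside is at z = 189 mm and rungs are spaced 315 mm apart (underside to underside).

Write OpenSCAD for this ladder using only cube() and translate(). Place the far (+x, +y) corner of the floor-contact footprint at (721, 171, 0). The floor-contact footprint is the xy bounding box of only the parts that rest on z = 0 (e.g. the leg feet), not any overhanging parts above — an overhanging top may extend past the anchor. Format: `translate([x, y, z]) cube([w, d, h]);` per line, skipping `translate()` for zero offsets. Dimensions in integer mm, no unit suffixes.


// rung span = 456 - 2*35 = 386
// rung[k] z = 189 + k*315
translate([265, 140, 0]) cube([35, 31, 1986]);
translate([686, 140, 0]) cube([35, 31, 1986]);
translate([300, 140, 189]) cube([386, 31, 23]);
translate([300, 140, 504]) cube([386, 31, 23]);
translate([300, 140, 819]) cube([386, 31, 23]);
translate([300, 140, 1134]) cube([386, 31, 23]);
translate([300, 140, 1449]) cube([386, 31, 23]);
translate([300, 140, 1764]) cube([386, 31, 23]);


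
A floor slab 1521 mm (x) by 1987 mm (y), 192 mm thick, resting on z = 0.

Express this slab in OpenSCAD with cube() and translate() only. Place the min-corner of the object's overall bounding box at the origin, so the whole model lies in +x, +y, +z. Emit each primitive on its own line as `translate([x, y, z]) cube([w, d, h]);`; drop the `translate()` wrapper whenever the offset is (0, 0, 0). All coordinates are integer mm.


cube([1521, 1987, 192]);


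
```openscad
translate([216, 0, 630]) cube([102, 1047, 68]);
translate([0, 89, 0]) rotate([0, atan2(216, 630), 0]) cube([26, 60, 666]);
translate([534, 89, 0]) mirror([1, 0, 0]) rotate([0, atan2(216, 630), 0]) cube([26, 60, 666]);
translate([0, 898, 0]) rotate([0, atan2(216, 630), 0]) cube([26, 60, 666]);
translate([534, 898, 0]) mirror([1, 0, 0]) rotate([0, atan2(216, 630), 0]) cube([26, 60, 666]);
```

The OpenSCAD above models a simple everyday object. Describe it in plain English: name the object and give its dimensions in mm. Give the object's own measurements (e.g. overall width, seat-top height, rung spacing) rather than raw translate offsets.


A sawhorse. A 102×1047×68 mm beam (x, y, z) sits on two A-frame leg pairs. Each pair is two raked legs of 26×60 mm section (60 mm along y) splaying symmetrically in x. Each leg rises 630 mm vertically over 216 mm of horizontal reach and is 666 mm long along its own axis. Every leg's outer bottom edge rests on the floor and its outer top edge meets a bottom edge of the beam — the left legs (tilting toward +x) meet the beam's −x bottom edge, the right legs (their mirror images, tilting toward −x) meet its +x bottom edge — so the leg tops tuck under the beam, the beam's underside is 630 mm above the floor, and the feet are 534 mm apart outside-to-outside with the beam centred between them. The two leg pairs are set in 89 mm from either end of the beam.


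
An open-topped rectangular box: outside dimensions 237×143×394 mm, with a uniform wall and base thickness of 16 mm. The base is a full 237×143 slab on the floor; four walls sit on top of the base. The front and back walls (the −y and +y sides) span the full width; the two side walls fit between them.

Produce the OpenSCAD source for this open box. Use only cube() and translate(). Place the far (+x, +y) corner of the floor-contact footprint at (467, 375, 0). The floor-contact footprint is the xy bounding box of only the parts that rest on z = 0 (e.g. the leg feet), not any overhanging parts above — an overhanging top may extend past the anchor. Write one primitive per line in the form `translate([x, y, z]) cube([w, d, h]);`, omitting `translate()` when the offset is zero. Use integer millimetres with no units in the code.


translate([230, 232, 0]) cube([237, 143, 16]);
translate([230, 232, 16]) cube([237, 16, 378]);
translate([230, 359, 16]) cube([237, 16, 378]);
translate([230, 248, 16]) cube([16, 111, 378]);
translate([451, 248, 16]) cube([16, 111, 378]);


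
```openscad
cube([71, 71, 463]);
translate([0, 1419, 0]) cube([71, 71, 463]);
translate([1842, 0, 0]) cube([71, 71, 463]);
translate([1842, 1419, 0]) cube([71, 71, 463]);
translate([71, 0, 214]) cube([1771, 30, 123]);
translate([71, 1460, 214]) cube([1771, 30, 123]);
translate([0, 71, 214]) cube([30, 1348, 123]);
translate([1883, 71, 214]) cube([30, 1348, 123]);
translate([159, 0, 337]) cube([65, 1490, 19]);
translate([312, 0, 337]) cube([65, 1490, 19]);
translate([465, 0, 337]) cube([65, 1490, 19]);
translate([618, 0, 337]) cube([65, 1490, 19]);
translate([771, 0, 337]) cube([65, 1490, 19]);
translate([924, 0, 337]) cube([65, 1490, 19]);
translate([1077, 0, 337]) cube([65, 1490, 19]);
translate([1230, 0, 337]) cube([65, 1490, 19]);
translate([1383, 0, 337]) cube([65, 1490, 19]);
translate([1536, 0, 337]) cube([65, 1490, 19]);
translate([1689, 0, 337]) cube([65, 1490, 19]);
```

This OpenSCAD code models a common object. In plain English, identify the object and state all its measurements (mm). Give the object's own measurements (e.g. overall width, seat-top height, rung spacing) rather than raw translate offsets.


A bed frame 1913 mm long (x) by 1490 mm wide (y). Four 71×71 mm corner posts, 463 mm tall, at the corners of the footprint. Four rails of 30 mm thickness and 123 mm height run between adjacent posts with their undersides at z = 214 mm, their outer faces flush with the outside of the frame (the two x-running rails run between the posts' inner faces; the two y-running rails run between the posts' inner faces). 11 slats, each 65 mm wide (x) and 19 mm thick, lie across the top of the two x-running rails, running the full 1490 mm width of the frame in y; along x they sit between the end posts with a 88 mm gap after the −x posts and between neighbouring slats and before the +x posts.


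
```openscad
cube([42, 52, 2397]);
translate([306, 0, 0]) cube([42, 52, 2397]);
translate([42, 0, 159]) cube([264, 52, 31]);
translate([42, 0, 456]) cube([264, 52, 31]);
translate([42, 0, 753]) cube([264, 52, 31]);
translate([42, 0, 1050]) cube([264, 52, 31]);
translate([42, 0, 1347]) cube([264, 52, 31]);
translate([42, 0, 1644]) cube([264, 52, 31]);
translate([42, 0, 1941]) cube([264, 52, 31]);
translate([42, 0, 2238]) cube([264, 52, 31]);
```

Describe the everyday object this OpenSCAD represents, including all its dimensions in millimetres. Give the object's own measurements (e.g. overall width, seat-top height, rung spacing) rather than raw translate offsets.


A straight ladder. Two 42×52 mm vertical rails, 2397 mm tall, stand 348 mm apart (outside-to-outside) with their front faces coplanar on the −y side. 8 rungs, each 52 mm deep and 31 mm tall, span between the inner faces of the rails, front faces flush with the rails. The lowest rung's underside is at z = 159 mm and rungs are spaced 297 mm apart (underside to underside).


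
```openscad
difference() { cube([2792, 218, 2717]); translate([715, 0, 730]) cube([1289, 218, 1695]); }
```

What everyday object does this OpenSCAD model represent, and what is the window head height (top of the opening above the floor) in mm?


A wall with a window opening. The window head height is 2425 mm.

A wall with a rectangular opening subtracted — a window. Sill at z = 730, opening 1695 mm tall, so the head is at 730 + 1695 = 2425 mm.


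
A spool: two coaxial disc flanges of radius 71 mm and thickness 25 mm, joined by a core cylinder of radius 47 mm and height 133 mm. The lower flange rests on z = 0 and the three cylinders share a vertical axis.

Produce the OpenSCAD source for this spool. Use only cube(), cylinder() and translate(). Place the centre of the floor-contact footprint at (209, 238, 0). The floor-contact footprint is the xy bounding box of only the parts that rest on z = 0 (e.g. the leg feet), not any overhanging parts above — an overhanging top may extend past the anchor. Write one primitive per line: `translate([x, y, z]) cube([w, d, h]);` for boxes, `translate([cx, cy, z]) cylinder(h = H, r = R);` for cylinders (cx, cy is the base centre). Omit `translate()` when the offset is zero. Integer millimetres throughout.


translate([209, 238, 0]) cylinder(h = 25, r = 71);
translate([209, 238, 25]) cylinder(h = 133, r = 47);
translate([209, 238, 158]) cylinder(h = 25, r = 71);


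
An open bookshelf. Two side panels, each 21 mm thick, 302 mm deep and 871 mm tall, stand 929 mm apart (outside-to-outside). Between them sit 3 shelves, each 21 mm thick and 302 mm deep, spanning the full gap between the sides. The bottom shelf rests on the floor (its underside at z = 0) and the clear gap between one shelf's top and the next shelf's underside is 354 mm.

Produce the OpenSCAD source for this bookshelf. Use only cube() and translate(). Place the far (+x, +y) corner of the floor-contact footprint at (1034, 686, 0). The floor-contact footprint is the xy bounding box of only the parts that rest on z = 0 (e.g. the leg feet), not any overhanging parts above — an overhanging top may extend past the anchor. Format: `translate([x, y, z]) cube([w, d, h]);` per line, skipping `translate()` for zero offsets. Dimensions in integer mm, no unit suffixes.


translate([105, 384, 0]) cube([21, 302, 871]);
translate([1013, 384, 0]) cube([21, 302, 871]);
translate([126, 384, 0]) cube([887, 302, 21]);
translate([126, 384, 375]) cube([887, 302, 21]);
translate([126, 384, 750]) cube([887, 302, 21]);


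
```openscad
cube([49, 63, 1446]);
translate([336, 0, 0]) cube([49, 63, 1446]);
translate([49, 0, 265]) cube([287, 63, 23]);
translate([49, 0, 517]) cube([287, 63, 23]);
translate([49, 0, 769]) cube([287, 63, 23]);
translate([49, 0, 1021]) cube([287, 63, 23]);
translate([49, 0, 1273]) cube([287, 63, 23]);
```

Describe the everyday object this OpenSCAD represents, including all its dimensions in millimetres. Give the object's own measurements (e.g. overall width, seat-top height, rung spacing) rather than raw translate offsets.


A straight ladder. Two 49×63 mm vertical rails, 1446 mm tall, stand 385 mm apart (outside-to-outside) with their front faces coplanar on the −y side. 5 rungs, each 63 mm deep and 23 mm tall, span between the inner faces of the rails, front faces flush with the rails. The lowest rung's underside is at z = 265 mm and rungs are spaced 252 mm apart (underside to underside).


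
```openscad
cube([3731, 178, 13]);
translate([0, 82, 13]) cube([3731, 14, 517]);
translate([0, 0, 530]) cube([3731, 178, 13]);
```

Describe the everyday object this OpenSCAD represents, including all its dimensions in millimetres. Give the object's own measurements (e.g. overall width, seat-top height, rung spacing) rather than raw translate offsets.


An I-beam lying along x, 3731 mm long. Overall section height 543 mm. Two flanges 178 mm wide (y) and 13 mm thick, one on the floor and one at the top; a web 14 mm thick runs between them, centred on the flange width.


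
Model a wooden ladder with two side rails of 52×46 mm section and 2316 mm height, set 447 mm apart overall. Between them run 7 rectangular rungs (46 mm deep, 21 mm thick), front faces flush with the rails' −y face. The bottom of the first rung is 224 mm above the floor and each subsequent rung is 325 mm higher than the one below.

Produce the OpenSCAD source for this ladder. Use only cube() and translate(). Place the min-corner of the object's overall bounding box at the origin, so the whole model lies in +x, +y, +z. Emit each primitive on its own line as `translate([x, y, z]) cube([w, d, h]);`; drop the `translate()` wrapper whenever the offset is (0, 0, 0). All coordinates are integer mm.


cube([52, 46, 2316]);
translate([395, 0, 0]) cube([52, 46, 2316]);
translate([52, 0, 224]) cube([343, 46, 21]);
translate([52, 0, 549]) cube([343, 46, 21]);
translate([52, 0, 874]) cube([343, 46, 21]);
translate([52, 0, 1199]) cube([343, 46, 21]);
translate([52, 0, 1524]) cube([343, 46, 21]);
translate([52, 0, 1849]) cube([343, 46, 21]);
translate([52, 0, 2174]) cube([343, 46, 21]);


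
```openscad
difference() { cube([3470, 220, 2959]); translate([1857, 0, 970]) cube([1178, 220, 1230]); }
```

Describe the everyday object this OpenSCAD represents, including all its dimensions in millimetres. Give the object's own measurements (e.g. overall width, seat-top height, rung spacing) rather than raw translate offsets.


A wall 3470 mm long (x), 220 mm thick (y), 2959 mm tall, with a rectangular window opening cut through it. The opening is 1178 mm wide and 1230 mm tall; its sill is at z = 970 mm and its near (−x) edge is 1857 mm from the wall's −x end. The opening passes through the full wall thickness.


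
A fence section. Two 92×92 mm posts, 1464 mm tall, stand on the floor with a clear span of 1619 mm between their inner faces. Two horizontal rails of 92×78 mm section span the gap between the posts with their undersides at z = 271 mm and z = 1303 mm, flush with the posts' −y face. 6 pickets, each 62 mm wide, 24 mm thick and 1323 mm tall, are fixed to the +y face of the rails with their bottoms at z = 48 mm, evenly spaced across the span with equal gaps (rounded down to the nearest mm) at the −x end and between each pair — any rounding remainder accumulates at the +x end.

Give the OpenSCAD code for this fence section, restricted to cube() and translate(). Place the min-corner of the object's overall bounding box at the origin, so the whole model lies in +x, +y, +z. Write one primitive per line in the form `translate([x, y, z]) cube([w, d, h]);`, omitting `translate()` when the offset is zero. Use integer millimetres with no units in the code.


cube([92, 92, 1464]);
translate([1711, 0, 0]) cube([92, 92, 1464]);
translate([92, 0, 271]) cube([1619, 92, 78]);
translate([92, 0, 1303]) cube([1619, 92, 78]);
translate([270, 92, 48]) cube([62, 24, 1323]);
translate([510, 92, 48]) cube([62, 24, 1323]);
translate([750, 92, 48]) cube([62, 24, 1323]);
translate([990, 92, 48]) cube([62, 24, 1323]);
translate([1230, 92, 48]) cube([62, 24, 1323]);
translate([1470, 92, 48]) cube([62, 24, 1323]);


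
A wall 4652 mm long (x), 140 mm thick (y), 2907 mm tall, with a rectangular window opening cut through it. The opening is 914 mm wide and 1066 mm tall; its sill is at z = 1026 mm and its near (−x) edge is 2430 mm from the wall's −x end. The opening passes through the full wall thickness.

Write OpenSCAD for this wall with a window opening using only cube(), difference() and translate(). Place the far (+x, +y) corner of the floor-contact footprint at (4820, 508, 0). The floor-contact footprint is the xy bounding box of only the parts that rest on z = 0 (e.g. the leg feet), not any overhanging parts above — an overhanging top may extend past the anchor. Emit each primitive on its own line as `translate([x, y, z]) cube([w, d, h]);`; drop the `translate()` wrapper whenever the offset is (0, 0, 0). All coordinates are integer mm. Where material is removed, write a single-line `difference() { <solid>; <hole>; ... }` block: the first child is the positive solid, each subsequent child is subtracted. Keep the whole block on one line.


difference() { translate([168, 368, 0]) cube([4652, 140, 2907]); translate([2598, 368, 1026]) cube([914, 140, 1066]); }


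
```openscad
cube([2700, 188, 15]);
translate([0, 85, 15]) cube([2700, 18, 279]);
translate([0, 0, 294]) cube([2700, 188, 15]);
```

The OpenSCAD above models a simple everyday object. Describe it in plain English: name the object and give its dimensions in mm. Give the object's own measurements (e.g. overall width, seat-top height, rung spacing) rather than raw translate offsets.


An I-beam lying along x, 2700 mm long. Overall section height 309 mm. Two flanges 188 mm wide (y) and 15 mm thick, one on the floor and one at the top; a web 18 mm thick runs between them, centred on the flange width.


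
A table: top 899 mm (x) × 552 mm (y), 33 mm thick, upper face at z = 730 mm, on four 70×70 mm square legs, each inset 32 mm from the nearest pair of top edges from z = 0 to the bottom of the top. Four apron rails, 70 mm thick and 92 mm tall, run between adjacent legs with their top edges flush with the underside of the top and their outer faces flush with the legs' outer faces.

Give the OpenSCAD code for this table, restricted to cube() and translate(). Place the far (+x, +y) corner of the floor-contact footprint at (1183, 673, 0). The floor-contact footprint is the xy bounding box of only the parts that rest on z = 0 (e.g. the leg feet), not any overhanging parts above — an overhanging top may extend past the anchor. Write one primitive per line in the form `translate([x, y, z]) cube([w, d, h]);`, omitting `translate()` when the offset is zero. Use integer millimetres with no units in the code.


// leg_h = 730 - 33 = 697
// apron z = 697 - 92 = 605
translate([316, 153, 697]) cube([899, 552, 33]);
translate([348, 185, 0]) cube([70, 70, 697]);
translate([1113, 185, 0]) cube([70, 70, 697]);
translate([348, 603, 0]) cube([70, 70, 697]);
translate([1113, 603, 0]) cube([70, 70, 697]);
translate([418, 185, 605]) cube([695, 70, 92]);
translate([418, 603, 605]) cube([695, 70, 92]);
translate([348, 255, 605]) cube([70, 348, 92]);
translate([1113, 255, 605]) cube([70, 348, 92]);


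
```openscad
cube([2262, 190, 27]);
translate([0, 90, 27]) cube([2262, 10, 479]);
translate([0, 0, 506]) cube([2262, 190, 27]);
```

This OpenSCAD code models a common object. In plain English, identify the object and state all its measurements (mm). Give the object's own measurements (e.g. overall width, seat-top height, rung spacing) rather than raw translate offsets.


An I-beam lying along x, 2262 mm long. Overall section height 533 mm. Two flanges 190 mm wide (y) and 27 mm thick, one on the floor and one at the top; a web 10 mm thick runs between them, centred on the flange width.


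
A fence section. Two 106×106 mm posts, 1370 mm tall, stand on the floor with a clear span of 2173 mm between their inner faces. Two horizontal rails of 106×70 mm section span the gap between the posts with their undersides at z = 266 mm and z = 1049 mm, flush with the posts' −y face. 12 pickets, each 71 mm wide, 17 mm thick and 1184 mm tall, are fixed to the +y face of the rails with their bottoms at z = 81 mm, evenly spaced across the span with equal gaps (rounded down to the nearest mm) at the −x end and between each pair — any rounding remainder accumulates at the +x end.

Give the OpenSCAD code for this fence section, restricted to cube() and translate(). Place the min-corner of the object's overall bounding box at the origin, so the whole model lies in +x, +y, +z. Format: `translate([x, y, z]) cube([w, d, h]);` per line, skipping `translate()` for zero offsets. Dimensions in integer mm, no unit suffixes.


cube([106, 106, 1370]);
translate([2279, 0, 0]) cube([106, 106, 1370]);
translate([106, 0, 266]) cube([2173, 106, 70]);
translate([106, 0, 1049]) cube([2173, 106, 70]);
translate([207, 106, 81]) cube([71, 17, 1184]);
translate([379, 106, 81]) cube([71, 17, 1184]);
translate([551, 106, 81]) cube([71, 17, 1184]);
translate([723, 106, 81]) cube([71, 17, 1184]);
translate([895, 106, 81]) cube([71, 17, 1184]);
translate([1067, 106, 81]) cube([71, 17, 1184]);
translate([1239, 106, 81]) cube([71, 17, 1184]);
translate([1411, 106, 81]) cube([71, 17, 1184]);
translate([1583, 106, 81]) cube([71, 17, 1184]);
translate([1755, 106, 81]) cube([71, 17, 1184]);
translate([1927, 106, 81]) cube([71, 17, 1184]);
translate([2099, 106, 81]) cube([71, 17, 1184]);


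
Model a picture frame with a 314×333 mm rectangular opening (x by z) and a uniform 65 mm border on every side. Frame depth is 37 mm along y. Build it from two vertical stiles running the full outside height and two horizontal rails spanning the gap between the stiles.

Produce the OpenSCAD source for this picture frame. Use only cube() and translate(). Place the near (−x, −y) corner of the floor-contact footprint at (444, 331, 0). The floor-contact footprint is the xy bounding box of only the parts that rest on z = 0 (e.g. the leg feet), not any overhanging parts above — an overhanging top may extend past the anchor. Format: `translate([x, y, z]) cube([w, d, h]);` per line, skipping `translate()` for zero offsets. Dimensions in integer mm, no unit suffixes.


translate([444, 331, 0]) cube([65, 37, 463]);
translate([823, 331, 0]) cube([65, 37, 463]);
translate([509, 331, 0]) cube([314, 37, 65]);
translate([509, 331, 398]) cube([314, 37, 65]);


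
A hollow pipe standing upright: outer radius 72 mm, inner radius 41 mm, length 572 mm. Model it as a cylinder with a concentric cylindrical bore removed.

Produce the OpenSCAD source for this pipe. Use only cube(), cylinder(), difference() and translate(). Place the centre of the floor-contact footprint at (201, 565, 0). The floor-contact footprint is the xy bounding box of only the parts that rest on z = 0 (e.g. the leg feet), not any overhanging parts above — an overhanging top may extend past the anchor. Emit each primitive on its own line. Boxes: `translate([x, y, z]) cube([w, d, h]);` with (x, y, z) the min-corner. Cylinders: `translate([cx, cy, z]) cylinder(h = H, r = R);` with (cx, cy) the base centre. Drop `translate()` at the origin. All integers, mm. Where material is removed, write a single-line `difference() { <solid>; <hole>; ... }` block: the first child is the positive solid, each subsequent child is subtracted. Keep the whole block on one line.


difference() { translate([201, 565, 0]) cylinder(h = 572, r = 72); translate([201, 565, 0]) cylinder(h = 572, r = 41); }


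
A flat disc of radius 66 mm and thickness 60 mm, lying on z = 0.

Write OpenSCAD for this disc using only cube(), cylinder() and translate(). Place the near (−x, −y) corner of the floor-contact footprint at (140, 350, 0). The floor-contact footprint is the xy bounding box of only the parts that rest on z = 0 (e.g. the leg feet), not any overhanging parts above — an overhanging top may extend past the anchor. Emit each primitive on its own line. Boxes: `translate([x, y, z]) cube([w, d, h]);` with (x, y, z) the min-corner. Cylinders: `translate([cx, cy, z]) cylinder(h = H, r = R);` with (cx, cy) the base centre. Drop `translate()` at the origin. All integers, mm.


translate([206, 416, 0]) cylinder(h = 60, r = 66);


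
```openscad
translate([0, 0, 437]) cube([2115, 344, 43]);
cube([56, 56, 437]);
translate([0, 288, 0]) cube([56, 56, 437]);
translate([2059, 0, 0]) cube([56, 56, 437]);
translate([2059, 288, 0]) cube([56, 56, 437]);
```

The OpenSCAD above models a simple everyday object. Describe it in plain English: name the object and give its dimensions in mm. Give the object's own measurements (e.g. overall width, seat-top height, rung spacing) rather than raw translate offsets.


A long wooden bench with a 2115 mm (x) × 344 mm (y) seat, 43 mm thick, its top surface 480 mm above the floor. Four 56 mm square legs at the seat corners, flush with the edges, run from z = 0 to the seat underside.


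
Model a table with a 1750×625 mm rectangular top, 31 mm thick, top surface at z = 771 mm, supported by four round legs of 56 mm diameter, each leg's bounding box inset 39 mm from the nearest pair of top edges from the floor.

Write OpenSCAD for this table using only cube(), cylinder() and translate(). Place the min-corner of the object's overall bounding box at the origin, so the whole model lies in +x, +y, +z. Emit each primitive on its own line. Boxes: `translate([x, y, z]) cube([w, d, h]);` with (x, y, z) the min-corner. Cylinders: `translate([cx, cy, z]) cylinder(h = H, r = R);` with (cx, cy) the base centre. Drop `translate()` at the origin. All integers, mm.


translate([0, 0, 740]) cube([1750, 625, 31]);
translate([67, 67, 0]) cylinder(h = 740, r = 28);
translate([1683, 67, 0]) cylinder(h = 740, r = 28);
translate([67, 558, 0]) cylinder(h = 740, r = 28);
translate([1683, 558, 0]) cylinder(h = 740, r = 28);


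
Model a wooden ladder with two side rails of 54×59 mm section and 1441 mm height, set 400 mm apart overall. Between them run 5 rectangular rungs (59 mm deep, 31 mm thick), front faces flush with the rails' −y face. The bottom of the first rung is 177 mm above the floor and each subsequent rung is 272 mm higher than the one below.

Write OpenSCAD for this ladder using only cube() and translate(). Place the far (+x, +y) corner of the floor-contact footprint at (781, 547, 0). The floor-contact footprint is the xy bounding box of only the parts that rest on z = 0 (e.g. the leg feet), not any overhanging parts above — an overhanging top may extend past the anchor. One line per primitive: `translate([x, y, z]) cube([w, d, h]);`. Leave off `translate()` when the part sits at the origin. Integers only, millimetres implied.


// rung span = 400 - 2*54 = 292
// rung[k] z = 177 + k*272
translate([381, 488, 0]) cube([54, 59, 1441]);
translate([727, 488, 0]) cube([54, 59, 1441]);
translate([435, 488, 177]) cube([292, 59, 31]);
translate([435, 488, 449]) cube([292, 59, 31]);
translate([435, 488, 721]) cube([292, 59, 31]);
translate([435, 488, 993]) cube([292, 59, 31]);
translate([435, 488, 1265]) cube([292, 59, 31]);


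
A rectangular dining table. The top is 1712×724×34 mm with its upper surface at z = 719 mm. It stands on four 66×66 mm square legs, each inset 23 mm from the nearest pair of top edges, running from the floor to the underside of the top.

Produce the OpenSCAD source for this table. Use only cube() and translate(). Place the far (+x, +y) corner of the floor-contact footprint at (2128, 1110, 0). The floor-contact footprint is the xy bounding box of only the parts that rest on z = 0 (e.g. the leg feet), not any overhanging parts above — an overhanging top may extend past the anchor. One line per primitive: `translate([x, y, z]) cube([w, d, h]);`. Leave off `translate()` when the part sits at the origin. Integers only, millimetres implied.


// leg_h = 719 - 34 = 685
translate([439, 409, 685]) cube([1712, 724, 34]);
translate([462, 432, 0]) cube([66, 66, 685]);
translate([2062, 432, 0]) cube([66, 66, 685]);
translate([462, 1044, 0]) cube([66, 66, 685]);
translate([2062, 1044, 0]) cube([66, 66, 685]);


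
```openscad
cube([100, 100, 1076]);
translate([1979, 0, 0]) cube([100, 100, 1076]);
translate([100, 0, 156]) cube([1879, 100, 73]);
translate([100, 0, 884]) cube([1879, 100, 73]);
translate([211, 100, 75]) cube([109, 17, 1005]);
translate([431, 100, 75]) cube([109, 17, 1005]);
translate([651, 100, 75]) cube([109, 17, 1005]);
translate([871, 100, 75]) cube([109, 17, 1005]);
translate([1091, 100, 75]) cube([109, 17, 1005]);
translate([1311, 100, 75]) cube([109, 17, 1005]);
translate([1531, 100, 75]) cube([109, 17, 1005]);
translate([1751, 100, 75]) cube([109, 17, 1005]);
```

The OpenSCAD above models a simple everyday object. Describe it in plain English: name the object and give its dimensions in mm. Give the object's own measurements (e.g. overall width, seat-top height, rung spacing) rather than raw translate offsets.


A fence section. Two 100×100 mm posts, 1076 mm tall, stand on the floor with a clear span of 1879 mm between their inner faces. Two horizontal rails of 100×73 mm section span the gap between the posts with their undersides at z = 156 mm and z = 884 mm, flush with the posts' −y face. 8 pickets, each 109 mm wide, 17 mm thick and 1005 mm tall, are fixed to the +y face of the rails with their bottoms at z = 75 mm, spaced across the span with a 111 mm gap after the −x post and between neighbouring pickets, with 119 mm left before the +x post.


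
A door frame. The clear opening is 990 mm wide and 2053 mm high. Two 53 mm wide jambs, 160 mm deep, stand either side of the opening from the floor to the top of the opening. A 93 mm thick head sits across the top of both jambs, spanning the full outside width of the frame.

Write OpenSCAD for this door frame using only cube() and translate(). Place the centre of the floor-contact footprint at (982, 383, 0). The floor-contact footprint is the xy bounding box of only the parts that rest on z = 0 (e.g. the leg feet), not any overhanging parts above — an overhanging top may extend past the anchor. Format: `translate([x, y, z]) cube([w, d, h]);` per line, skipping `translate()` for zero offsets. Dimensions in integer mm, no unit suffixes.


translate([434, 303, 0]) cube([53, 160, 2053]);
translate([1477, 303, 0]) cube([53, 160, 2053]);
translate([434, 303, 2053]) cube([1096, 160, 93]);


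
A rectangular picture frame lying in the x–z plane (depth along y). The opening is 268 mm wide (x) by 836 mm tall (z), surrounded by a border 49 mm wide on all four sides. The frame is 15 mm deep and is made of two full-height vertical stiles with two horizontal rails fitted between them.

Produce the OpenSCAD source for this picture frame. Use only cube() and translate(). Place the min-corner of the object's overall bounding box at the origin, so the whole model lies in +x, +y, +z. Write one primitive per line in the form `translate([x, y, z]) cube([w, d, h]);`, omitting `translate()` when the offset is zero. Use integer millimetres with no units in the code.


cube([49, 15, 934]);
translate([317, 0, 0]) cube([49, 15, 934]);
translate([49, 0, 0]) cube([268, 15, 49]);
translate([49, 0, 885]) cube([268, 15, 49]);


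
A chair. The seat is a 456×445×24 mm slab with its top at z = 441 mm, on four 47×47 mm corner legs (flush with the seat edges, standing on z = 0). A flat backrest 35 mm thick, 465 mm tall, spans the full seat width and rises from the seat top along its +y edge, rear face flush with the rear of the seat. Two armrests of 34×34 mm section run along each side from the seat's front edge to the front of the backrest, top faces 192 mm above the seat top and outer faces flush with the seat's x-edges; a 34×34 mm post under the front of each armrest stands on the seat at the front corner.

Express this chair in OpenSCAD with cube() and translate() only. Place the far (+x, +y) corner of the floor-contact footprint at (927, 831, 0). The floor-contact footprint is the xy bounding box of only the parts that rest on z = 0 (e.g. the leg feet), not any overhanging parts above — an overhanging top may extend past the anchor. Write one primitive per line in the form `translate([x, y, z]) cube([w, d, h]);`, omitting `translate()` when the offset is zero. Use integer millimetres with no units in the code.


translate([471, 386, 417]) cube([456, 445, 24]);
translate([471, 386, 0]) cube([47, 47, 417]);
translate([880, 386, 0]) cube([47, 47, 417]);
translate([471, 784, 0]) cube([47, 47, 417]);
translate([880, 784, 0]) cube([47, 47, 417]);
translate([471, 796, 441]) cube([456, 35, 465]);
translate([471, 386, 599]) cube([34, 410, 34]);
translate([893, 386, 599]) cube([34, 410, 34]);
translate([471, 386, 441]) cube([34, 34, 158]);
translate([893, 386, 441]) cube([34, 34, 158]);


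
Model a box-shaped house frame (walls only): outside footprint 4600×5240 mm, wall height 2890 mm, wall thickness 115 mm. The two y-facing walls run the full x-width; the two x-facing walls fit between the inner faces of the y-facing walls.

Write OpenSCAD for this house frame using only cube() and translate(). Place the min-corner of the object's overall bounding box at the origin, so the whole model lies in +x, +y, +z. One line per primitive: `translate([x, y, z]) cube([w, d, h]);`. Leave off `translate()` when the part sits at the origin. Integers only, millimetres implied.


cube([4600, 115, 2890]);
translate([0, 5125, 0]) cube([4600, 115, 2890]);
translate([0, 115, 0]) cube([115, 5010, 2890]);
translate([4485, 115, 0]) cube([115, 5010, 2890]);


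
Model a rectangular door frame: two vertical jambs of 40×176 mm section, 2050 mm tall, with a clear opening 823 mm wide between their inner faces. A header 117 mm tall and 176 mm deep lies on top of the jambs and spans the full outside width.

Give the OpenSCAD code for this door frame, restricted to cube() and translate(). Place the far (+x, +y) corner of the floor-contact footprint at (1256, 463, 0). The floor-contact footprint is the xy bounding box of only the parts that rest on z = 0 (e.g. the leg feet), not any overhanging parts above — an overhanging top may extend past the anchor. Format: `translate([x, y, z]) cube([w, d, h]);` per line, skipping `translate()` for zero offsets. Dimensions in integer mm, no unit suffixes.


translate([353, 287, 0]) cube([40, 176, 2050]);
translate([1216, 287, 0]) cube([40, 176, 2050]);
translate([353, 287, 2050]) cube([903, 176, 117]);


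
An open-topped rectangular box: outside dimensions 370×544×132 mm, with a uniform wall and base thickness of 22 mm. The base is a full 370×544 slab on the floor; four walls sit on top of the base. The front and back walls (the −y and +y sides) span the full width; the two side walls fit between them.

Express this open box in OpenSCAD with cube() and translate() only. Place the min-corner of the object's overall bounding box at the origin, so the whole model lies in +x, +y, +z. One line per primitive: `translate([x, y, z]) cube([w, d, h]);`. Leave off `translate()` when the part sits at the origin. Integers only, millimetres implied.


cube([370, 544, 22]);
translate([0, 0, 22]) cube([370, 22, 110]);
translate([0, 522, 22]) cube([370, 22, 110]);
translate([0, 22, 22]) cube([22, 500, 110]);
translate([348, 22, 22]) cube([22, 500, 110]);


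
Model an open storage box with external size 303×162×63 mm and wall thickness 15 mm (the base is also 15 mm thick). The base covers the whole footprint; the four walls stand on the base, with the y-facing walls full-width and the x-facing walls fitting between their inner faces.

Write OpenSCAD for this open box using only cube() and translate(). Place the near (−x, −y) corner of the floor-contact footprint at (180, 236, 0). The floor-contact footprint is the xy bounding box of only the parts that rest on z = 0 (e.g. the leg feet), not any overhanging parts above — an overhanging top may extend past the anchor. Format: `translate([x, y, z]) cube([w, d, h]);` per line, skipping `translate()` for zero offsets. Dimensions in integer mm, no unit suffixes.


translate([180, 236, 0]) cube([303, 162, 15]);
translate([180, 236, 15]) cube([303, 15, 48]);
translate([180, 383, 15]) cube([303, 15, 48]);
translate([180, 251, 15]) cube([15, 132, 48]);
translate([468, 251, 15]) cube([15, 132, 48]);


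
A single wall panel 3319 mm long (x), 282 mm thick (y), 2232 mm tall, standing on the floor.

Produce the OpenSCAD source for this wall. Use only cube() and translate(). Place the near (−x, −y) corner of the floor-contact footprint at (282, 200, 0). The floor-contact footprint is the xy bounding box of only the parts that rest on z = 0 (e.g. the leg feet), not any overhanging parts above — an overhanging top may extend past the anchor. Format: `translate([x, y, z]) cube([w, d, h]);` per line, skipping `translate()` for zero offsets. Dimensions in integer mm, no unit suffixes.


translate([282, 200, 0]) cube([3319, 282, 2232]);


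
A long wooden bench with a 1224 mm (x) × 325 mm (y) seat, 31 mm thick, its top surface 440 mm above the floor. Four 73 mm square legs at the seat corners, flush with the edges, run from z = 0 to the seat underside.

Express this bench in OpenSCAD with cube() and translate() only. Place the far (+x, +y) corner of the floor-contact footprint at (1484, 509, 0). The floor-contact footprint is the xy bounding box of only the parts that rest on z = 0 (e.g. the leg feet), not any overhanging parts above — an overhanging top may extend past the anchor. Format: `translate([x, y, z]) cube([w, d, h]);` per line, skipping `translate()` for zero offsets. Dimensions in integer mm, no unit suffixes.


translate([260, 184, 409]) cube([1224, 325, 31]);
translate([260, 184, 0]) cube([73, 73, 409]);
translate([260, 436, 0]) cube([73, 73, 409]);
translate([1411, 184, 0]) cube([73, 73, 409]);
translate([1411, 436, 0]) cube([73, 73, 409]);


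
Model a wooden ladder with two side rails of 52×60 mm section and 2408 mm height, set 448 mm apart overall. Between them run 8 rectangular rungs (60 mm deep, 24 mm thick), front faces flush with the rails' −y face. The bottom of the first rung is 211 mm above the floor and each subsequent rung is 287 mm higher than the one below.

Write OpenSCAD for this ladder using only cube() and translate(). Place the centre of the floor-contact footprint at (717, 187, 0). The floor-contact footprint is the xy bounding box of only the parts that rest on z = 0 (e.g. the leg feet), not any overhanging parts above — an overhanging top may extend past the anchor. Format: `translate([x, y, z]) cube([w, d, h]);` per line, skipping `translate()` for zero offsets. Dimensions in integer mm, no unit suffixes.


// rung span = 448 - 2*52 = 344
// rung[k] z = 211 + k*287
translate([493, 157, 0]) cube([52, 60, 2408]);
translate([889, 157, 0]) cube([52, 60, 2408]);
translate([545, 157, 211]) cube([344, 60, 24]);
translate([545, 157, 498]) cube([344, 60, 24]);
translate([545, 157, 785]) cube([344, 60, 24]);
translate([545, 157, 1072]) cube([344, 60, 24]);
translate([545, 157, 1359]) cube([344, 60, 24]);
translate([545, 157, 1646]) cube([344, 60, 24]);
translate([545, 157, 1933]) cube([344, 60, 24]);
translate([545, 157, 2220]) cube([344, 60, 24]);


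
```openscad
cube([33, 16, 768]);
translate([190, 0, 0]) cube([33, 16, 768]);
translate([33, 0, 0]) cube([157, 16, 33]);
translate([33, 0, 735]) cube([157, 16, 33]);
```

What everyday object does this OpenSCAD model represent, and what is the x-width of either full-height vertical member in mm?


A picture frame. The border width is 33 mm.

Four thin pieces enclosing a rectangular opening — a picture frame. The two full-height stiles are 768 mm tall; the top rail sits at z = 735 and is 33 mm tall, so the border above the opening is 768 − 735 = 33 mm, matching the stile x-width.


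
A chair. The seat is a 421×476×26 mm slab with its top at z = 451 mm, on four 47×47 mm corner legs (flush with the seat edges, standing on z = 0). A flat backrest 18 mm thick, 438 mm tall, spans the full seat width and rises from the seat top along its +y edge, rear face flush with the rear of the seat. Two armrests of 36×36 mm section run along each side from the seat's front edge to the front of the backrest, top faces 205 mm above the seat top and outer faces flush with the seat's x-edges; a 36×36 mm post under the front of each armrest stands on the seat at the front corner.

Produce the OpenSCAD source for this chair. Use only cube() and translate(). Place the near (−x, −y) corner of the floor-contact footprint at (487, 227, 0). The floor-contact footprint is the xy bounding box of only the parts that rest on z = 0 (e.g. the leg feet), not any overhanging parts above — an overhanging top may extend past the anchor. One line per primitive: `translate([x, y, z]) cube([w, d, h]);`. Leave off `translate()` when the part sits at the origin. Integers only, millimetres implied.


translate([487, 227, 425]) cube([421, 476, 26]);
translate([487, 227, 0]) cube([47, 47, 425]);
translate([861, 227, 0]) cube([47, 47, 425]);
translate([487, 656, 0]) cube([47, 47, 425]);
translate([861, 656, 0]) cube([47, 47, 425]);
translate([487, 685, 451]) cube([421, 18, 438]);
translate([487, 227, 620]) cube([36, 458, 36]);
translate([872, 227, 620]) cube([36, 458, 36]);
translate([487, 227, 451]) cube([36, 36, 169]);
translate([872, 227, 451]) cube([36, 36, 169]);
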